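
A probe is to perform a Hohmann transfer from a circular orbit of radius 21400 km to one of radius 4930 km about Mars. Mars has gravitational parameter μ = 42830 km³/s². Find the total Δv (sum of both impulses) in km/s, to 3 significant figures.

Δv = 1.36 km/s

Semi-major axis of the transfer orbit: a_t = (21400 + 4930)/2 = 13165 km.
Circular speed at r₁: v₁ = √(μ/r₁) = √(42830/21400) = 1.4147 km/s.
On the transfer ellipse at r₁, vis-viva gives v_a = √[μ(2/r₁ − 1/a_t)] = 0.86573 km/s.
First burn Δv₁ = |v_a − v₁| = 0.5490 km/s.
Circular speed at r₂: v₂ = √(μ/r₂) = 2.9475 km/s.
Transfer-orbit speed at r₂: v_p = √[μ(2/r₂ − 1/a_t)] = 3.7579 km/s.
Second burn Δv₂ = |v₂ − v_p| = 0.8104 km/s.
Total Δv = Δv₁ + Δv₂ = 1.359 km/s.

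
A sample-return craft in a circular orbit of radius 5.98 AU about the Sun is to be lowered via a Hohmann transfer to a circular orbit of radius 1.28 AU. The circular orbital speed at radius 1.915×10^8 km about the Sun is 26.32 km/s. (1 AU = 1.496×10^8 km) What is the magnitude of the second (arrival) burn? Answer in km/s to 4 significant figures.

Δv₂ = 7.462 km/s

From the circular-orbit relation v² = μ/r at r = 1.915×10^8 km: μ = v²r = (26.32)² × 1.915×10^8 = 1.32660×10^11 km³/s².
In km: r₁ = 5.98 × 1.496×10^8 = 8.94608×10^8 km; r₂ = 1.28 × 1.496×10^8 = 1.91488×10^8 km.
Semi-major axis of the transfer orbit: a_t = (8.94608×10^8 + 1.91488×10^8)/2 = 5.43048×10^8 km.
On the circular orbit at r = 1.91488×10^8 km, v_c = √(μ/r) = 26.321 km/s.
Vis-viva on the transfer ellipse at r = 1.91488×10^8 km gives v_t = √[μ(2/r − 1/a_t)] = 33.783 km/s.
Δv₂ = |v_t − v_c| = |33.783 − 26.321| = 7.462 km/s.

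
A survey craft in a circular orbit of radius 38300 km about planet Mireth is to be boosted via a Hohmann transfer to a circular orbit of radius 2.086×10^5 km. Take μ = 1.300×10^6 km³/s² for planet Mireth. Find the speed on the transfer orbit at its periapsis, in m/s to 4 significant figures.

v = 7573 m/s

The Hohmann ellipse has a_t = (r₁ + r₂)/2 = 1.2345×10^5 km.
The periapsis of the transfer ellipse is at r = 38300 km.
Applying v² = μ(2/r − 1/a_t): v = 7.573 km/s.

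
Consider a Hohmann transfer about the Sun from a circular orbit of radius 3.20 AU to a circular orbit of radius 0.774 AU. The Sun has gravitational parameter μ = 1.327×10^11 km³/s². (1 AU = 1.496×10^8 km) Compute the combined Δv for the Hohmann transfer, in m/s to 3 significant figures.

Δv = 15400 m/s

In km: r₁ = 3.20 × 1.496×10^8 = 4.7872×10^8 km; r₂ = 0.774 × 1.496×10^8 = 1.157904×10^8 km.
Semi-major axis of the transfer orbit: a_t = (4.7872×10^8 + 1.157904×10^8)/2 = 2.972552×10^8 km.
At r₁ the circular-orbit speed is v₁ = √(μ/r₁) = 16.649 km/s.
Transfer-orbit speed at r₁ (vis-viva equation): v_a = √[μ(2/r₁ − 1/a_t)] = 10.391 km/s.
First burn Δv₁ = |v_a − v₁| = 6.258 km/s.
Circular speed at r₂: v₂ = √(μ/r₂) = 33.853 km/s.
Transfer-orbit speed at r₂: v_p = √[μ(2/r₂ − 1/a_t)] = 42.961 km/s.
Second burn Δv₂ = |v₂ − v_p| = 9.108 km/s.
Δv = Δv₁ + Δv₂ = 6.258 + 9.108 = 15.37 km/s.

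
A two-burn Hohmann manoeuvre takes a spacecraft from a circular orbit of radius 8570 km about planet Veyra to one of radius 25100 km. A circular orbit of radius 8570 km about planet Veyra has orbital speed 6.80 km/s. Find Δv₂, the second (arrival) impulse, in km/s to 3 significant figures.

Δv₂ = 1.14 km/s

From the circular-orbit relation v² = μ/r at r = 8570 km: μ = v²r = (6.80)² × 8570 = 3.96277×10^5 km³/s².
Semi-major axis of the transfer orbit: a_t = (8570 + 25100)/2 = 16835 km.
Circular speed at r = 25100 km: v_c = √(μ/r) = 3.973 km/s.
Transfer-orbit speed at the same r (vis-viva, a = a_t): v_t = √[μ(2/r − 1/a_t)] = 2.835 km/s.
Δv₂ = |v_t − v_c| = |2.835 − 3.973| = 1.138 km/s.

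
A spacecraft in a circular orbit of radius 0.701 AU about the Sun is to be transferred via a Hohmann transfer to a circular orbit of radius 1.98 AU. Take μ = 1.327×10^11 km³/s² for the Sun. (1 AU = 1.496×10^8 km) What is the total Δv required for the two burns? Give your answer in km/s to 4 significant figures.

Δv = 13.52 km/s

In km: r₁ = 0.701 × 1.496×10^8 = 1.048696×10^8 km; r₂ = 1.98 × 1.496×10^8 = 2.96208×10^8 km.
Transfer-ellipse semi-major axis a_t = (r₁ + r₂)/2 = (1.048696×10^8 + 2.96208×10^8)/2 = 2.005388×10^8 km.
At r₁ the circular-orbit speed is v₁ = √(μ/r₁) = 35.57 km/s.
Transfer-orbit speed at r₁ (vis-viva equation): v_p = √[μ(2/r₁ − 1/a_t)] = 43.23 km/s.
First burn Δv₁ = |v_p − v₁| = 7.660 km/s.
At r₂, v₂ = √(μ/r₂) = 21.17 km/s.
Transfer-orbit speed at r₂: v_a = √[μ(2/r₂ − 1/a_t)] = 15.31 km/s.
Second burn Δv₂ = |v₂ − v_a| = 5.860 km/s.
Δv = Δv₁ + Δv₂ = 7.660 + 5.860 = 13.52 km/s.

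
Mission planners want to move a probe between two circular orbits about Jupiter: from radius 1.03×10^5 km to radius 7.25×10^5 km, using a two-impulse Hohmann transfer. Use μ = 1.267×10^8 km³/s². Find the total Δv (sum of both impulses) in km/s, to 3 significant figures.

The Hohmann ellipse has a_t = (r₁ + r₂)/2 = 4.140×10^5 km.
Circular speed at r₁: v₁ = √(μ/r₁) = √(1.267×10^8/1.030×10^5) = 35.07 km/s.
Transfer-orbit speed at r₁ (vis-viva): v_p = √[μ(2/r₁ − 1/a_t)] = 46.41 km/s.
First burn Δv₁ = |v_p − v₁| = 11.34 km/s.
Circular speed at r₂: v₂ = √(μ/r₂) = 13.22 km/s.
Transfer-orbit speed at r₂: v_a = √[μ(2/r₂ − 1/a_t)] = 6.594 km/s.
Second burn Δv₂ = |v₂ − v_a| = 6.626 km/s.
Total Δv = Δv₁ + Δv₂ = 17.97 km/s.

Δv = 18.0 km/s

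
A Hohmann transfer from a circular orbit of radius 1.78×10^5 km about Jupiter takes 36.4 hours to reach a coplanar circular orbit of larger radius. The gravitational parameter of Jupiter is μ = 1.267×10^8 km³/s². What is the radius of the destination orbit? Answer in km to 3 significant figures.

r₂ = 1.03×10^6 km

Transfer time t = 36.4 hours = 1.3104×10^5 s, and t = π√(a_t³/μ).
So a_t = (μ t²/π²)^(1/3) = (1.267×10^8 × (1.3104×10^5)² / π²)^(1/3) = 6.0408×10^5 km.
Since a_t = (r₁ + r₂)/2, r₂ = 2a_t − r₁ = 2×6.0408×10^5 − 1.780×10^5 = 1.03016×10^6 km.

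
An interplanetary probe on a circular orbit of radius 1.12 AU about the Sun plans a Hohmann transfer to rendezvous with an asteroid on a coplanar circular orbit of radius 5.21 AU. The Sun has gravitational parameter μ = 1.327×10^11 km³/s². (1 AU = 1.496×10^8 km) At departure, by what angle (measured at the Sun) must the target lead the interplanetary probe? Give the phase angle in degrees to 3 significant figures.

φ = 94.8°

In km: r₁ = 1.12 × 1.496×10^8 = 1.67552×10^8 km; r₂ = 5.21 × 1.496×10^8 = 7.79416×10^8 km.
The Hohmann ellipse has a_t = (r₁ + r₂)/2 = 4.73484×10^8 km.
Transfer time t = π√(a_t³/μ) = 8.8853×10^7 s.
The target's mean motion on its circular orbit is ω₂ = √(μ/r₂³) = 1.6741×10^-8 rad/s.
Angle swept by the target during transfer: ω₂·t = 1.4875 rad = 85.23°.
Arrival is 180° from departure on the ellipse, so φ = 180° − 85.23° = 94.8°.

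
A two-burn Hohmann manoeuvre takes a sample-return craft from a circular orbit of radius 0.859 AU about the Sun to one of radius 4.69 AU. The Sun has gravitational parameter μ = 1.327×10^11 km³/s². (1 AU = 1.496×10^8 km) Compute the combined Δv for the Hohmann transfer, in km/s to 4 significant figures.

Δv = 15.75 km/s

In km: r₁ = 0.859 × 1.496×10^8 = 1.285064×10^8 km; r₂ = 4.69 × 1.496×10^8 = 7.01624×10^8 km.
Transfer-ellipse semi-major axis a_t = (r₁ + r₂)/2 = (1.285064×10^8 + 7.01624×10^8)/2 = 4.150652×10^8 km.
At r₁ the circular-orbit speed is v₁ = √(μ/r₁) = 32.1346 km/s.
Transfer-orbit speed at r₁ (v² = μ(2/r − 1/a)): v_p = √[μ(2/r₁ − 1/a_t)] = 41.7799 km/s.
First burn Δv₁ = |v_p − v₁| = 9.6453 km/s.
At r₂, v₂ = √(μ/r₂) = 13.75255 km/s.
Transfer-orbit speed at r₂: v_a = √[μ(2/r₂ − 1/a_t)] = 7.652220 km/s.
Second burn Δv₂ = |v₂ − v_a| = 6.1003 km/s.
Δv = Δv₁ + Δv₂ = 9.6453 + 6.1003 = 15.75 km/s.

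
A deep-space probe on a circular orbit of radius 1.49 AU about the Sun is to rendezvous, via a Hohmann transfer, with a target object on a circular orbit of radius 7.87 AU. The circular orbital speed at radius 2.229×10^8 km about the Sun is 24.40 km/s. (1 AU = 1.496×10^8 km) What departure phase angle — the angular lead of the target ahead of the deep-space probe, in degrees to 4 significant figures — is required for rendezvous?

φ = 97.46°

From the circular-orbit relation v² = μ/r at r = 2.229×10^8 km: μ = v²r = (24.40)² × 2.229×10^8 = 1.32706×10^11 km³/s².
In km: r₁ = 1.49 × 1.496×10^8 = 2.22904×10^8 km; r₂ = 7.87 × 1.496×10^8 = 1.177352×10^9 km.
Transfer-ellipse semi-major axis a_t = (r₁ + r₂)/2 = (2.22904×10^8 + 1.177352×10^9)/2 = 7.00128×10^8 km.
Transfer time t = π√(a_t³/μ) = 1.5976×10^8 s.
The target's mean motion on its circular orbit is ω₂ = √(μ/r₂³) = 9.0175×10^-9 rad/s.
Angle swept by the target during transfer: ω₂·t = 1.4406 rad = 82.54°.
The deep-space probe traverses 180° on the transfer ellipse, so the target must lead by 180° − 82.54° = 97.46°.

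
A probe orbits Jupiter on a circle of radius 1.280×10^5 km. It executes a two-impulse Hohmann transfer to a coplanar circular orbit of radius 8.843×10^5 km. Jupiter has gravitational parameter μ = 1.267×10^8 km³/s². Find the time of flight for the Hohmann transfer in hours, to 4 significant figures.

t = 27.92 hours

Semi-major axis of the transfer orbit: a_t = (1.280×10^5 + 8.843×10^5)/2 = 5.0615×10^5 km.
By Kepler's third law the transfer-orbit period is T = 2π√(a_t³/μ), so t = T/2 = 1.005×10^5 s.
Converting: 1.005×10^5 s ÷ 3600 s/hour = 27.92 hours.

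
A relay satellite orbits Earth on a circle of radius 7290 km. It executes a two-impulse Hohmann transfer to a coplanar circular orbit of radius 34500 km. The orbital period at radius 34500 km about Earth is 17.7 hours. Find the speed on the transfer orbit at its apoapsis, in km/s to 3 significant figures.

v = 2.01 km/s

From Kepler's third law T² = 4π²r³/μ at r = 34500 km, T = 17.7 hours = 17.7 × 3600 s = 63720 s: μ = 4π²r³/T² = 3.99269×10^5 km³/s².
Semi-major axis of the transfer orbit: a_t = (7290 + 34500)/2 = 20895 km.
At apoapsis, r = 34500 km.
Vis-viva: v = √[μ(2/r − 1/a_t)] = √[3.99269×10^5 × (2/34500 − 1/20895)] = 2.009 km/s.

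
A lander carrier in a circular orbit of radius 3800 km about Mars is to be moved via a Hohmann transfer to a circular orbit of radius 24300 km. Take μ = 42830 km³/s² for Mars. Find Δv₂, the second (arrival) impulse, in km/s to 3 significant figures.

Δv₂ = 0.637 km/s

The Hohmann ellipse has a_t = (r₁ + r₂)/2 = 14050 km.
Circular speed at r = 24300 km: v_c = √(μ/r) = 1.3276 km/s.
Transfer-orbit speed at the same r (vis-viva, a = a_t): v_t = √[μ(2/r − 1/a_t)] = 0.69044 km/s.
Δv₂ = |v_t − v_c| = |0.69044 − 1.3276| = 0.6372 km/s.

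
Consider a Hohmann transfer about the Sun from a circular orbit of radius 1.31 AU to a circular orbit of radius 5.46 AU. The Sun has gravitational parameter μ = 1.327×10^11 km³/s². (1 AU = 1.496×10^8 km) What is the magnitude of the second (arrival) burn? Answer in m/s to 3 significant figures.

In km: r₁ = 1.31 × 1.496×10^8 = 1.95976×10^8 km; r₂ = 5.46 × 1.496×10^8 = 8.16816×10^8 km.
The Hohmann ellipse has a_t = (r₁ + r₂)/2 = 5.06396×10^8 km.
On the circular orbit at r = 8.16816×10^8 km, v_c = √(μ/r) = 12.746 km/s.
Transfer-orbit speed at the same r (vis-viva, a = a_t): v_t = √[μ(2/r − 1/a_t)] = 7.9292 km/s.
Δv₂ = |v_t − v_c| = |7.9292 − 12.746| = 4.817 km/s.

Δv₂ = 4820 m/s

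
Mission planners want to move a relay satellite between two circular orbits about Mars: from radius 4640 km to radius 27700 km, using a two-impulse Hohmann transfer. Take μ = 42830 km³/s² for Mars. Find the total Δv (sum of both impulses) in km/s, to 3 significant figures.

Δv = 1.52 km/s

The Hohmann ellipse has a_t = (r₁ + r₂)/2 = 16170 km.
Circular speed at r₁: v₁ = √(μ/r₁) = √(42830/4640) = 3.0382 km/s.
On the transfer ellipse at r₁, v² = μ(2/r − 1/a) gives v_p = √[μ(2/r₁ − 1/a_t)] = 3.9765 km/s.
First burn Δv₁ = |v_p − v₁| = 0.9383 km/s.
Circular speed at r₂: v₂ = √(μ/r₂) = 1.2435 km/s.
Transfer-orbit speed at r₂: v_a = √[μ(2/r₂ − 1/a_t)] = 0.66610 km/s.
Second burn Δv₂ = |v₂ − v_a| = 0.5774 km/s.
Δv = Δv₁ + Δv₂ = 0.9383 + 0.5774 = 1.516 km/s.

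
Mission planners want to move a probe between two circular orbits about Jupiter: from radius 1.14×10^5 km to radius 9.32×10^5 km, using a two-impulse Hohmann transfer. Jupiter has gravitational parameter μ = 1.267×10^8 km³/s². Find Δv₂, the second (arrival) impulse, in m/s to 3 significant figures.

Δv₂ = 6220 m/s

Semi-major axis of the transfer orbit: a_t = (1.140×10^5 + 9.320×10^5)/2 = 5.230×10^5 km.
On the circular orbit at r = 9.320×10^5 km, v_c = √(μ/r) = 11.66 km/s.
Vis-viva on the transfer ellipse at r = 9.320×10^5 km gives v_t = √[μ(2/r − 1/a_t)] = 5.444 km/s.
Δv₂ = |v_t − v_c| = |5.444 − 11.66| = 6.216 km/s.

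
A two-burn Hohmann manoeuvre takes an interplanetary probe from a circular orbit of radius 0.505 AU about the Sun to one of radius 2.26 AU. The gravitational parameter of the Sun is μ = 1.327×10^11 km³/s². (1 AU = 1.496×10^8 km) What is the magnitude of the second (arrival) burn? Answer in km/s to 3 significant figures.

Δv₂ = 7.84 km/s

In km: r₁ = 0.505 × 1.496×10^8 = 7.5548×10^7 km; r₂ = 2.26 × 1.496×10^8 = 3.38096×10^8 km.
Semi-major axis of the transfer orbit: a_t = (7.5548×10^7 + 3.38096×10^8)/2 = 2.06822×10^8 km.
On the circular orbit at r = 3.38096×10^8 km, v_c = √(μ/r) = 19.8114 km/s.
Vis-viva on the transfer ellipse at r = 3.38096×10^8 km gives v_t = √[μ(2/r − 1/a_t)] = 11.9737 km/s.
Δv₂ = |v_t − v_c| = |11.9737 − 19.8114| = 7.838 km/s.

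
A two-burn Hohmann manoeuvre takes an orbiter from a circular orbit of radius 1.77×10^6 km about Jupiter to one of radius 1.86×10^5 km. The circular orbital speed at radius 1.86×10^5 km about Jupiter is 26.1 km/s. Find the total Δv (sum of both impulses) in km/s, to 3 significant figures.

From the circular-orbit relation v² = μ/r at r = 1.86×10^5 km: μ = v²r = (26.1)² × 1.86×10^5 = 1.26705×10^8 km³/s².
The Hohmann ellipse has a_t = (r₁ + r₂)/2 = 9.780×10^5 km.
At r₁ the circular-orbit speed is v₁ = √(μ/r₁) = 8.461 km/s.
Transfer-orbit speed at r₁ (v² = μ(2/r − 1/a)): v_a = √[μ(2/r₁ − 1/a_t)] = 3.690 km/s.
First burn Δv₁ = |v_a − v₁| = 4.771 km/s.
At r₂, v₂ = √(μ/r₂) = 26.100 km/s.
Transfer-orbit speed at r₂: v_p = √[μ(2/r₂ − 1/a_t)] = 35.112 km/s.
Second burn Δv₂ = |v₂ − v_p| = 9.012 km/s.
Total Δv = Δv₁ + Δv₂ = 13.78 km/s.

Δv = 13.8 km/s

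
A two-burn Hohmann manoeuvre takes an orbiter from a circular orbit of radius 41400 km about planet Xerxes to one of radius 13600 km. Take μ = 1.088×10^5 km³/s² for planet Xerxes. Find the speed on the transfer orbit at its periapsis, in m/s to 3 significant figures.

v = 3470 m/s

Transfer-ellipse semi-major axis a_t = (r₁ + r₂)/2 = (41400 + 13600)/2 = 27500 km.
At periapsis, r = 13600 km.
Vis-viva: v = √[μ(2/r − 1/a_t)] = √[1.088×10^5 × (2/13600 − 1/27500)] = 3.470 km/s.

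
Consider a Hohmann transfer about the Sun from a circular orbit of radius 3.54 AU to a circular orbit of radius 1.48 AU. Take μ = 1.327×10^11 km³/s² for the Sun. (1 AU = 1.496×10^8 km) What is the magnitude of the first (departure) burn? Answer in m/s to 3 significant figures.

In km: r₁ = 3.54 × 1.496×10^8 = 5.29584×10^8 km; r₂ = 1.48 × 1.496×10^8 = 2.21408×10^8 km.
The Hohmann ellipse has a_t = (r₁ + r₂)/2 = 3.75496×10^8 km.
Circular speed at r = 5.29584×10^8 km: v_c = √(μ/r) = 15.8295 km/s.
Vis-viva on the transfer ellipse at r = 5.29584×10^8 km gives v_t = √[μ(2/r − 1/a_t)] = 12.1552 km/s.
Δv₁ = |v_t − v_c| = |12.1552 − 15.8295| = 3.674 km/s.

Δv₁ = 3670 m/s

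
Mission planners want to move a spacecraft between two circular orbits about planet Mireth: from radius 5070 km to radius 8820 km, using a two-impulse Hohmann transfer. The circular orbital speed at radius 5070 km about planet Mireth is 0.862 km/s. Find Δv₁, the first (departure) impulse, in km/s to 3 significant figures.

Δv₁ = 0.109 km/s

From the circular-orbit relation v² = μ/r at r = 5070 km: μ = v²r = (0.862)² × 5070 = 3767.23 km³/s².
Semi-major axis of the transfer orbit: a_t = (5070 + 8820)/2 = 6945 km.
Circular speed at r = 5070 km: v_c = √(μ/r) = 0.8620 km/s.
Vis-viva on the transfer ellipse at r = 5070 km gives v_t = √[μ(2/r − 1/a_t)] = 0.9714 km/s.
Δv₁ = |v_t − v_c| = |0.9714 − 0.8620| = 0.1094 km/s.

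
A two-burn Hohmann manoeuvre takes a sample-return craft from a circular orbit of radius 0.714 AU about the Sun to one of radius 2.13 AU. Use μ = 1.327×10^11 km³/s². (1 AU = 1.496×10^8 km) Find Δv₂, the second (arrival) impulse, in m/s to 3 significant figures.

Δv₂ = 5950 m/s

In km: r₁ = 0.714 × 1.496×10^8 = 1.068144×10^8 km; r₂ = 2.13 × 1.496×10^8 = 3.18648×10^8 km.
The Hohmann ellipse has a_t = (r₁ + r₂)/2 = 2.127312×10^8 km.
Circular speed at r = 3.18648×10^8 km: v_c = √(μ/r) = 20.407 km/s.
Transfer-orbit speed at the same r (vis-viva, a = a_t): v_t = √[μ(2/r − 1/a_t)] = 14.460 km/s.
Δv₂ = |v_t − v_c| = |14.460 − 20.407| = 5.947 km/s.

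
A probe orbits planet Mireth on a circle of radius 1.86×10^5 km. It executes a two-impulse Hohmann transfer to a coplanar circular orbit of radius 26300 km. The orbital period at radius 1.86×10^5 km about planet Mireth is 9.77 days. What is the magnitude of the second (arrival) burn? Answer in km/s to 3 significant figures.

From Kepler's third law T² = 4π²r³/μ at r = 1.86×10^5 km, T = 9.77 days = 9.77 × 86400 s = 8.44128×10^5 s: μ = 4π²r³/T² = 3.56518×10^5 km³/s².
Transfer-ellipse semi-major axis a_t = (r₁ + r₂)/2 = (1.860×10^5 + 26300)/2 = 1.0615×10^5 km.
Circular speed at r = 26300 km: v_c = √(μ/r) = 3.682 km/s.
Vis-viva on the transfer ellipse at r = 26300 km gives v_t = √[μ(2/r − 1/a_t)] = 4.874 km/s.
Δv₂ = |v_t − v_c| = |4.874 − 3.682| = 1.192 km/s.

Δv₂ = 1.19 km/s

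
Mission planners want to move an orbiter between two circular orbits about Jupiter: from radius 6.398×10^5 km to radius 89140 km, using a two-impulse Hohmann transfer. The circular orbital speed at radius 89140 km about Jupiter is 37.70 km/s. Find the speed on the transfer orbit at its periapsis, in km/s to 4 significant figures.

From the circular-orbit relation v² = μ/r at r = 89140 km: μ = v²r = (37.70)² × 89140 = 1.26694×10^8 km³/s².
Semi-major axis of the transfer orbit: a_t = (6.398×10^5 + 89140)/2 = 3.6447×10^5 km.
At periapsis, r = 89140 km.
Applying v² = μ(2/r − 1/a_t): v = 49.95 km/s.

v = 49.95 km/s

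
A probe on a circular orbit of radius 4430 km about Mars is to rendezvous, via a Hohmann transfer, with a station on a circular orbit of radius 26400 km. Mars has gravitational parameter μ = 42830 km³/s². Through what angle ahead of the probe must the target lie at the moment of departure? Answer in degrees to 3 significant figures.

φ = 99.7°

The Hohmann ellipse has a_t = (r₁ + r₂)/2 = 15415 km.
The half-period of the transfer ellipse is t = π√(a_t³/μ) = 29050 s.
Target angular speed ω₂ = √(μ/r₂³) = 4.825×10^-5 rad/s.
Angle swept by the target during transfer: ω₂·t = 1.4017 rad = 80.31°.
Arrival is 180° from departure on the ellipse, so φ = 180° − 80.31° = 99.7°.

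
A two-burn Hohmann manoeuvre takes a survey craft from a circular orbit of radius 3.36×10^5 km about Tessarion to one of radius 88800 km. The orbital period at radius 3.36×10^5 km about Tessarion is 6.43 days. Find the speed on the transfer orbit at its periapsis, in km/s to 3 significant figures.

v = 9.30 km/s

From Kepler's third law T² = 4π²r³/μ at r = 3.36×10^5 km, T = 6.43 days = 6.43 × 86400 s = 5.55552×10^5 s: μ = 4π²r³/T² = 4.85208×10^6 km³/s².
Transfer-ellipse semi-major axis a_t = (r₁ + r₂)/2 = (3.360×10^5 + 88800)/2 = 2.124×10^5 km.
At periapsis, r = 88800 km.
From the vis-viva equation, v = √[μ(2/r − 1/a_t)] = 9.297 km/s.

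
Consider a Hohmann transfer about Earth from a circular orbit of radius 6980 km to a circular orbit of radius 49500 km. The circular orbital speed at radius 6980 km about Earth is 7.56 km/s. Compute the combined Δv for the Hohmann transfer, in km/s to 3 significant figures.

From the circular-orbit relation v² = μ/r at r = 6980 km: μ = v²r = (7.56)² × 6980 = 3.98932×10^5 km³/s².
Transfer-ellipse semi-major axis a_t = (r₁ + r₂)/2 = (6980 + 49500)/2 = 28240 km.
At r₁ the circular-orbit speed is v₁ = √(μ/r₁) = 7.5600 km/s.
On the transfer ellipse at r₁, v² = μ(2/r − 1/a) gives v_p = √[μ(2/r₁ − 1/a_t)] = 10.009 km/s.
First burn Δv₁ = |v_p − v₁| = 2.449 km/s.
Circular speed at r₂: v₂ = √(μ/r₂) = 2.839 km/s.
Transfer-orbit speed at r₂: v_a = √[μ(2/r₂ − 1/a_t)] = 1.411 km/s.
Second burn Δv₂ = |v₂ − v_a| = 1.428 km/s.
Δv = Δv₁ + Δv₂ = 2.449 + 1.428 = 3.877 km/s.

Δv = 3.88 km/s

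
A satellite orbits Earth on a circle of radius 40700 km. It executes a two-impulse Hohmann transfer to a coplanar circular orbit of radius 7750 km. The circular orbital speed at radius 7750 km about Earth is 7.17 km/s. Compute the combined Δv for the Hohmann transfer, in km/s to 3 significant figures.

Δv = 3.48 km/s

From the circular-orbit relation v² = μ/r at r = 7750 km: μ = v²r = (7.17)² × 7750 = 3.98419×10^5 km³/s².
Semi-major axis of the transfer orbit: a_t = (40700 + 7750)/2 = 24225 km.
Circular speed at r₁: v₁ = √(μ/r₁) = √(3.98419×10^5/40700) = 3.129 km/s.
On the transfer ellipse at r₁, vis-viva equation gives v_a = √[μ(2/r₁ − 1/a_t)] = 1.770 km/s.
First burn Δv₁ = |v_a − v₁| = 1.359 km/s.
At r₂, v₂ = √(μ/r₂) = 7.170 km/s.
Transfer-orbit speed at r₂: v_p = √[μ(2/r₂ − 1/a_t)] = 9.294 km/s.
Second burn Δv₂ = |v₂ − v_p| = 2.124 km/s.
Total Δv = Δv₁ + Δv₂ = 3.483 km/s.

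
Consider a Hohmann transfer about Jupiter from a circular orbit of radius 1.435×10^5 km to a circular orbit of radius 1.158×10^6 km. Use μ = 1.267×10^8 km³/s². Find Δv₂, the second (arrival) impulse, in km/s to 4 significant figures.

Δv₂ = 5.548 km/s

Transfer-ellipse semi-major axis a_t = (r₁ + r₂)/2 = (1.435×10^5 + 1.158×10^6)/2 = 6.5075×10^5 km.
On the circular orbit at r = 1.158×10^6 km, v_c = √(μ/r) = 10.46 km/s.
Transfer-orbit speed at the same r (vis-viva, a = a_t): v_t = √[μ(2/r − 1/a_t)] = 4.912 km/s.
Δv₂ = |v_t − v_c| = |4.912 − 10.46| = 5.548 km/s.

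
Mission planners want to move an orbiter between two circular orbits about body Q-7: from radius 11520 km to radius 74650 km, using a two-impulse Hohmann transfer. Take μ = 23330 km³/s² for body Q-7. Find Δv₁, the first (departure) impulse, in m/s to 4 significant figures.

The Hohmann ellipse has a_t = (r₁ + r₂)/2 = 43085 km.
On the circular orbit at r = 11520 km, v_c = √(μ/r) = 1.4231 km/s.
Transfer-orbit speed at the same r (vis-viva, a = a_t): v_t = √[μ(2/r − 1/a_t)] = 1.8732 km/s.
Δv₁ = |v_t − v_c| = |1.8732 − 1.4231| = 0.4501 km/s.

Δv₁ = 450.1 m/s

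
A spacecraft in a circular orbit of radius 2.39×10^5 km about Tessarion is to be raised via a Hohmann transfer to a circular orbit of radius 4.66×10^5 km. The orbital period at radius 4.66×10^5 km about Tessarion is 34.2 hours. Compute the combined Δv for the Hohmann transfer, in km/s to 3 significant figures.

Δv = 9.17 km/s

From Kepler's third law T² = 4π²r³/μ at r = 4.66×10^5 km, T = 34.2 hours = 34.2 × 3600 s = 1.2312×10^5 s: μ = 4π²r³/T² = 2.63548×10^8 km³/s².
Transfer-ellipse semi-major axis a_t = (r₁ + r₂)/2 = (2.390×10^5 + 4.660×10^5)/2 = 3.525×10^5 km.
Circular speed at r₁: v₁ = √(μ/r₁) = √(2.63548×10^8/2.390×10^5) = 33.207 km/s.
On the transfer ellipse at r₁, vis-viva equation gives v_p = √[μ(2/r₁ − 1/a_t)] = 38.181 km/s.
First burn Δv₁ = |v_p − v₁| = 4.974 km/s.
At r₂, v₂ = √(μ/r₂) = 23.781 km/s.
Transfer-orbit speed at r₂: v_a = √[μ(2/r₂ − 1/a_t)] = 19.582 km/s.
Second burn Δv₂ = |v₂ − v_a| = 4.199 km/s.
Δv = Δv₁ + Δv₂ = 4.974 + 4.199 = 9.173 km/s.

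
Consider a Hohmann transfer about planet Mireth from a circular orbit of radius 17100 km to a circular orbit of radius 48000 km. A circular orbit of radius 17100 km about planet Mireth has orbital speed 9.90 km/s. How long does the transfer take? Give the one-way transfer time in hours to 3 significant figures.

t = 3.96 hours

From the circular-orbit relation v² = μ/r at r = 17100 km: μ = v²r = (9.90)² × 17100 = 1.67597×10^6 km³/s².
The Hohmann ellipse has a_t = (r₁ + r₂)/2 = 32550 km.
Half the transfer-orbit period gives t = π√(a_t³/μ) = 14250 s.
Converting: 14250 s ÷ 3600 s/hour = 3.96 hours.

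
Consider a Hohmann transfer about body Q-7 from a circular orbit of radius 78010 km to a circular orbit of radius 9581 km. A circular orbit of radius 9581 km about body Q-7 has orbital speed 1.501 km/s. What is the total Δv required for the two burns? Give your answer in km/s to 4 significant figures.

From the circular-orbit relation v² = μ/r at r = 9581 km: μ = v²r = (1.501)² × 9581 = 21586.0 km³/s².
Transfer-ellipse semi-major axis a_t = (r₁ + r₂)/2 = (78010 + 9581)/2 = 43795.5 km.
Circular speed at r₁: v₁ = √(μ/r₁) = √(21586.0/78010) = 0.5260 km/s.
On the transfer ellipse at r₁, v² = μ(2/r − 1/a) gives v_a = √[μ(2/r₁ − 1/a_t)] = 0.2460 km/s.
First burn Δv₁ = |v_a − v₁| = 0.2800 km/s.
Circular speed at r₂: v₂ = √(μ/r₂) = 1.5010 km/s.
Transfer-orbit speed at r₂: v_p = √[μ(2/r₂ − 1/a_t)] = 2.0033 km/s.
Second burn Δv₂ = |v₂ − v_p| = 0.5023 km/s.
Δv = Δv₁ + Δv₂ = 0.2800 + 0.5023 = 0.7823 km/s.

Δv = 0.7823 km/s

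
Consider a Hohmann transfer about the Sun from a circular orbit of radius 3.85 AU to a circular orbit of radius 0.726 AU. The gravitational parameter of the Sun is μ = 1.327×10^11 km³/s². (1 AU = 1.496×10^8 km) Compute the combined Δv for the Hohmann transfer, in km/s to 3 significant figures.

Δv = 17.0 km/s

In km: r₁ = 3.85 × 1.496×10^8 = 5.7596×10^8 km; r₂ = 0.726 × 1.496×10^8 = 1.086096×10^8 km.
Semi-major axis of the transfer orbit: a_t = (5.7596×10^8 + 1.086096×10^8)/2 = 3.422848×10^8 km.
At r₁ the circular-orbit speed is v₁ = √(μ/r₁) = 15.179 km/s.
On the transfer ellipse at r₁, vis-viva equation gives v_a = √[μ(2/r₁ − 1/a_t)] = 8.5503 km/s.
First burn Δv₁ = |v_a − v₁| = 6.629 km/s.
Circular speed at r₂: v₂ = √(μ/r₂) = 34.95 km/s.
Transfer-orbit speed at r₂: v_p = √[μ(2/r₂ − 1/a_t)] = 45.34 km/s.
Second burn Δv₂ = |v₂ − v_p| = 10.39 km/s.
Δv = Δv₁ + Δv₂ = 6.629 + 10.39 = 17.02 km/s.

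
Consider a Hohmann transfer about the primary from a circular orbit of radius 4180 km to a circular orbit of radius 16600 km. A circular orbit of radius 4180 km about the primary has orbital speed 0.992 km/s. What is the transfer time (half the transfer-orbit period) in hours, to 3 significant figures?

From the circular-orbit relation v² = μ/r at r = 4180 km: μ = v²r = (0.992)² × 4180 = 4113.39 km³/s².
The Hohmann ellipse has a_t = (r₁ + r₂)/2 = 10390 km.
Transfer time t = π√(a_t³/μ) = π√((10390)³ / 4113.39) = 51880 s.
Converting: 51880 s ÷ 3600 s/hour = 14.4 hours.

t = 14.4 hours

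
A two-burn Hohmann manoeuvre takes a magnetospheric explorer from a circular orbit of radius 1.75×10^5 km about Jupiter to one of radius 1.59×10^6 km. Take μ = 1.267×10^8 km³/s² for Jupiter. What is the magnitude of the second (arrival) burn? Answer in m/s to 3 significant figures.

Δv₂ = 4950 m/s

The Hohmann ellipse has a_t = (r₁ + r₂)/2 = 8.825×10^5 km.
Circular speed at r = 1.590×10^6 km: v_c = √(μ/r) = 8.927 km/s.
Transfer-orbit speed at the same r (vis-viva, a = a_t): v_t = √[μ(2/r − 1/a_t)] = 3.975 km/s.
Δv₂ = |v_t − v_c| = |3.975 − 8.927| = 4.952 km/s.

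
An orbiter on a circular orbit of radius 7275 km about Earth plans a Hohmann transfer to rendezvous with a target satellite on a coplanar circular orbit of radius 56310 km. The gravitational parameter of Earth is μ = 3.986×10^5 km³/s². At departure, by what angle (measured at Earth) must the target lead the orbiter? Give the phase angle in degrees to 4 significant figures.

Transfer-ellipse semi-major axis a_t = (r₁ + r₂)/2 = (7275 + 56310)/2 = 31792.5 km.
Transfer time t = π√(a_t³/μ) = 28208 s.
Target angular speed ω₂ = √(μ/r₂³) = 4.7249×10^-5 rad/s.
Angle swept by the target during transfer: ω₂·t = 1.3328 rad = 76.36°.
The orbiter traverses 180° on the transfer ellipse, so the target must lead by 180° − 76.36° = 103.6°.

φ = 103.6°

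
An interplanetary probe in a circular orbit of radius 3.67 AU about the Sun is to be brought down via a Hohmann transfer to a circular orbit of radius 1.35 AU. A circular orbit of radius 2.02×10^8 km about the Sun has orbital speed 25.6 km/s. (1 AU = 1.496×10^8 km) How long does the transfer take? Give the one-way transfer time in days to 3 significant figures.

t = 727 days

From the circular-orbit relation v² = μ/r at r = 2.02×10^8 km: μ = v²r = (25.6)² × 2.02×10^8 = 1.32383×10^11 km³/s².
In km: r₁ = 3.67 × 1.496×10^8 = 5.49032×10^8 km; r₂ = 1.35 × 1.496×10^8 = 2.0196×10^8 km.
Transfer-ellipse semi-major axis a_t = (r₁ + r₂)/2 = (5.49032×10^8 + 2.0196×10^8)/2 = 3.75496×10^8 km.
Half the transfer-orbit period gives t = π√(a_t³/μ) = 6.283×10^7 s.
Converting: 6.283×10^7 s ÷ 86400 s/day = 727 days.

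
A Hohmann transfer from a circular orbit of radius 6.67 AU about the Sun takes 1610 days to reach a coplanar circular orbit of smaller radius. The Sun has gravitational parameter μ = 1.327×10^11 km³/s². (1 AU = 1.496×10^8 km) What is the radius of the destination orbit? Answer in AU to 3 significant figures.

r₂ = 1.86 AU

In km: r₁ = 6.67 × 1.496×10^8 = 9.97832×10^8 km.
Transfer time t = 1610 days = 1.39104×10^8 s, and t = π√(a_t³/μ).
So a_t = (μ t²/π²)^(1/3) = (1.327×10^11 × (1.39104×10^8)² / π²)^(1/3) = 6.3839×10^8 km.
Since a_t = (r₁ + r₂)/2, r₂ = 2a_t − r₁ = 2×6.3839×10^8 − 9.97832×10^8 = 2.78948×10^8 km.
In AU: r₂ = 2.78948×10^8 / 1.496×10^8 = 1.86 AU.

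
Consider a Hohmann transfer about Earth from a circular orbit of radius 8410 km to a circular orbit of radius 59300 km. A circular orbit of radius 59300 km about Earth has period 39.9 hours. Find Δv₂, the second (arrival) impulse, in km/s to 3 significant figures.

From Kepler's third law T² = 4π²r³/μ at r = 59300 km, T = 39.9 hours = 39.9 × 3600 s = 1.4364×10^5 s: μ = 4π²r³/T² = 3.99000×10^5 km³/s².
Transfer-ellipse semi-major axis a_t = (r₁ + r₂)/2 = (8410 + 59300)/2 = 33855 km.
Circular speed at r = 59300 km: v_c = √(μ/r) = 2.594 km/s.
Transfer-orbit speed at the same r (vis-viva, a = a_t): v_t = √[μ(2/r − 1/a_t)] = 1.293 km/s.
Δv₂ = |v_t − v_c| = |1.293 − 2.594| = 1.301 km/s.

Δv₂ = 1.30 km/s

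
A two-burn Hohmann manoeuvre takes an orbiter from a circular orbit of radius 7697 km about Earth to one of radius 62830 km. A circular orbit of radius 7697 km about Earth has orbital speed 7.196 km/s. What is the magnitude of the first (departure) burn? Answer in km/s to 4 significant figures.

From the circular-orbit relation v² = μ/r at r = 7697 km: μ = v²r = (7.196)² × 7697 = 3.98569×10^5 km³/s².
Transfer-ellipse semi-major axis a_t = (r₁ + r₂)/2 = (7697 + 62830)/2 = 35263.5 km.
Circular speed at r = 7697 km: v_c = √(μ/r) = 7.196 km/s.
Vis-viva on the transfer ellipse at r = 7697 km gives v_t = √[μ(2/r − 1/a_t)] = 9.605 km/s.
Δv₁ = |v_t − v_c| = |9.605 − 7.196| = 2.409 km/s.

Δv₁ = 2.409 km/s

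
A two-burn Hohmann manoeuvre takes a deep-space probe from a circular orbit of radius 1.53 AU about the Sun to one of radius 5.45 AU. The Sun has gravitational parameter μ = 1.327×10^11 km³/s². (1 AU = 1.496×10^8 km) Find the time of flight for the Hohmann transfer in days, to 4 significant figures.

In km: r₁ = 1.53 × 1.496×10^8 = 2.28888×10^8 km; r₂ = 5.45 × 1.496×10^8 = 8.1532×10^8 km.
Transfer-ellipse semi-major axis a_t = (r₁ + r₂)/2 = (2.28888×10^8 + 8.1532×10^8)/2 = 5.22104×10^8 km.
Transfer time t = π√(a_t³/μ) = π√((5.22104×10^8)³ / 1.327×10^11) = 1.029×10^8 s.
Converting: 1.029×10^8 s ÷ 86400 s/day = 1191 days.

t = 1191 days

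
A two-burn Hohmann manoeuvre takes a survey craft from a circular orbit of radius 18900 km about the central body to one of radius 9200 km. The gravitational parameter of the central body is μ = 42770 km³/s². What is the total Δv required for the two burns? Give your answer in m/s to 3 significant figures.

Δv = 632 m/s

Transfer-ellipse semi-major axis a_t = (r₁ + r₂)/2 = (18900 + 9200)/2 = 14050 km.
At r₁ the circular-orbit speed is v₁ = √(μ/r₁) = 1.504 km/s.
Transfer-orbit speed at r₁ (vis-viva equation): v_a = √[μ(2/r₁ − 1/a_t)] = 1.217 km/s.
First burn Δv₁ = |v_a − v₁| = 0.2870 km/s.
Circular speed at r₂: v₂ = √(μ/r₂) = 2.1561 km/s.
Transfer-orbit speed at r₂: v_p = √[μ(2/r₂ − 1/a_t)] = 2.5007 km/s.
Second burn Δv₂ = |v₂ − v_p| = 0.3446 km/s.
Δv = Δv₁ + Δv₂ = 0.2870 + 0.3446 = 0.6316 km/s.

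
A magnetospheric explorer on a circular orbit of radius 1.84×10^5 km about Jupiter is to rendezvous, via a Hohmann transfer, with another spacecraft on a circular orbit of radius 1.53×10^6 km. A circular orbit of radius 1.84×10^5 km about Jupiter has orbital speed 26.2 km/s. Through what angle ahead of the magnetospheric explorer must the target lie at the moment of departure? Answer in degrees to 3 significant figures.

φ = 105°

From the circular-orbit relation v² = μ/r at r = 1.84×10^5 km: μ = v²r = (26.2)² × 1.84×10^5 = 1.26305×10^8 km³/s².
Transfer-ellipse semi-major axis a_t = (r₁ + r₂)/2 = (1.840×10^5 + 1.530×10^6)/2 = 8.570×10^5 km.
Transfer time t = π√(a_t³/μ) = 2.218×10^5 s.
Target angular speed ω₂ = √(μ/r₂³) = 5.938×10^-6 rad/s.
Angle swept by the target during transfer: ω₂·t = 1.317 rad = 75.46°.
The magnetospheric explorer traverses 180° on the transfer ellipse, so the target must lead by 180° − 75.46° = 105°.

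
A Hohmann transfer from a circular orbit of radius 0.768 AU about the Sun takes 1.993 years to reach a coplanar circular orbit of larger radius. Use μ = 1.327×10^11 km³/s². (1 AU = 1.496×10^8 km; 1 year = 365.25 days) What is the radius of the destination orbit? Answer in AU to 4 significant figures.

In km: r₁ = 0.768 × 1.496×10^8 = 1.148928×10^8 km.
Transfer time t = 1.993 years × 365.25 × 86400 s = 6.28942968×10^7 s, and t = π√(a_t³/μ).
So a_t = (μ t²/π²)^(1/3) = (1.327×10^11 × (6.28942968×10^7)² / π²)^(1/3) = 3.7607×10^8 km.
Since a_t = (r₁ + r₂)/2, r₂ = 2a_t − r₁ = 2×3.7607×10^8 − 1.148928×10^8 = 6.372472×10^8 km.
In AU: r₂ = 6.372472×10^8 / 1.496×10^8 = 4.260 AU.

r₂ = 4.260 AU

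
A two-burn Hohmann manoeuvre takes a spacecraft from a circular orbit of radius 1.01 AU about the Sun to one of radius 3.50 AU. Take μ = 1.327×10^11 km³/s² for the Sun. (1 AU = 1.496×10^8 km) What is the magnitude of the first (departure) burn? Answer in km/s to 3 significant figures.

In km: r₁ = 1.01 × 1.496×10^8 = 1.51096×10^8 km; r₂ = 3.50 × 1.496×10^8 = 5.236×10^8 km.
Semi-major axis of the transfer orbit: a_t = (1.51096×10^8 + 5.236×10^8)/2 = 3.37348×10^8 km.
On the circular orbit at r = 1.51096×10^8 km, v_c = √(μ/r) = 29.6353 km/s.
Vis-viva on the transfer ellipse at r = 1.51096×10^8 km gives v_t = √[μ(2/r − 1/a_t)] = 36.9207 km/s.
Δv₁ = |v_t − v_c| = |36.9207 − 29.6353| = 7.285 km/s.

Δv₁ = 7.29 km/s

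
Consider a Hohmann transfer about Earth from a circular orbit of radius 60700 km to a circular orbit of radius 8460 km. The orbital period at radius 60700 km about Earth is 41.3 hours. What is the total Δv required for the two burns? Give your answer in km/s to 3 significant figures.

Δv = 3.53 km/s

From Kepler's third law T² = 4π²r³/μ at r = 60700 km, T = 41.3 hours = 41.3 × 3600 s = 1.4868×10^5 s: μ = 4π²r³/T² = 3.99412×10^5 km³/s².
Transfer-ellipse semi-major axis a_t = (r₁ + r₂)/2 = (60700 + 8460)/2 = 34580 km.
Circular speed at r₁: v₁ = √(μ/r₁) = √(3.99412×10^5/60700) = 2.5652 km/s.
On the transfer ellipse at r₁, vis-viva gives v_a = √[μ(2/r₁ − 1/a_t)] = 1.2688 km/s.
First burn Δv₁ = |v_a − v₁| = 1.2964 km/s.
At r₂, v₂ = √(μ/r₂) = 6.8711 km/s.
Transfer-orbit speed at r₂: v_p = √[μ(2/r₂ − 1/a_t)] = 9.1035 km/s.
Second burn Δv₂ = |v₂ − v_p| = 2.2324 km/s.
Δv = Δv₁ + Δv₂ = 1.2964 + 2.2324 = 3.529 km/s.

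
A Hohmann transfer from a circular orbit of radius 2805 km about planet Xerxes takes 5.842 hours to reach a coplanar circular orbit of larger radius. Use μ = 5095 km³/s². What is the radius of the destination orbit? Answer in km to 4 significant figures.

r₂ = 9419 km

Transfer time t = 5.842 hours = 21031.2 s, and t = π√(a_t³/μ).
So a_t = (μ t²/π²)^(1/3) = (5095 × (21031.2)² / π²)^(1/3) = 6112.1 km.
Since a_t = (r₁ + r₂)/2, r₂ = 2a_t − r₁ = 2×6112.1 − 2805 = 9419.2 km.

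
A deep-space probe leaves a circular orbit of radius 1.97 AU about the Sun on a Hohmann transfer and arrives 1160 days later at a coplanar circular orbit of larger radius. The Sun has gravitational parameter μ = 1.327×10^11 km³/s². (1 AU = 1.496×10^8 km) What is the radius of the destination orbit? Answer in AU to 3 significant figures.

In km: r₁ = 1.97 × 1.496×10^8 = 2.94712×10^8 km.
Transfer time t = 1160 days = 1.00224×10^8 s, and t = π√(a_t³/μ).
So a_t = (μ t²/π²)^(1/3) = (1.327×10^11 × (1.00224×10^8)² / π²)^(1/3) = 5.1306×10^8 km.
Since a_t = (r₁ + r₂)/2, r₂ = 2a_t − r₁ = 2×5.1306×10^8 − 2.94712×10^8 = 7.31408×10^8 km.
In AU: r₂ = 7.31408×10^8 / 1.496×10^8 = 4.89 AU.

r₂ = 4.89 AU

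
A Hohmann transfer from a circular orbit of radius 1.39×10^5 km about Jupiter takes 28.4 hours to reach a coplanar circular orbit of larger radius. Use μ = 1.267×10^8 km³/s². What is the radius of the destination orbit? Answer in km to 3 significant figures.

Transfer time t = 28.4 hours = 1.0224×10^5 s, and t = π√(a_t³/μ).
So a_t = (μ t²/π²)^(1/3) = (1.267×10^8 × (1.0224×10^5)² / π²)^(1/3) = 5.1196×10^5 km.
Since a_t = (r₁ + r₂)/2, r₂ = 2a_t − r₁ = 2×5.1196×10^5 − 1.390×10^5 = 8.8492×10^5 km.

r₂ = 8.85×10^5 km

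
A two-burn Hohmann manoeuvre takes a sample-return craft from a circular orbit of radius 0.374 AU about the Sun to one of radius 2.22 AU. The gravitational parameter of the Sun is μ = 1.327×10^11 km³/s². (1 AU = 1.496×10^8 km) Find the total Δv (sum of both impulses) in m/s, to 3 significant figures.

In km: r₁ = 0.374 × 1.496×10^8 = 5.59504×10^7 km; r₂ = 2.22 × 1.496×10^8 = 3.32112×10^8 km.
The Hohmann ellipse has a_t = (r₁ + r₂)/2 = 1.940312×10^8 km.
Circular speed at r₁: v₁ = √(μ/r₁) = √(1.327×10^11/5.59504×10^7) = 48.701 km/s.
On the transfer ellipse at r₁, vis-viva gives v_p = √[μ(2/r₁ − 1/a_t)] = 63.715 km/s.
First burn Δv₁ = |v_p − v₁| = 15.014 km/s.
Circular speed at r₂: v₂ = √(μ/r₂) = 19.9891 km/s.
Transfer-orbit speed at r₂: v_a = √[μ(2/r₂ − 1/a_t)] = 10.7339 km/s.
Second burn Δv₂ = |v₂ − v_a| = 9.2552 km/s.
Total Δv = Δv₁ + Δv₂ = 24.27 km/s.

Δv = 24300 m/s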